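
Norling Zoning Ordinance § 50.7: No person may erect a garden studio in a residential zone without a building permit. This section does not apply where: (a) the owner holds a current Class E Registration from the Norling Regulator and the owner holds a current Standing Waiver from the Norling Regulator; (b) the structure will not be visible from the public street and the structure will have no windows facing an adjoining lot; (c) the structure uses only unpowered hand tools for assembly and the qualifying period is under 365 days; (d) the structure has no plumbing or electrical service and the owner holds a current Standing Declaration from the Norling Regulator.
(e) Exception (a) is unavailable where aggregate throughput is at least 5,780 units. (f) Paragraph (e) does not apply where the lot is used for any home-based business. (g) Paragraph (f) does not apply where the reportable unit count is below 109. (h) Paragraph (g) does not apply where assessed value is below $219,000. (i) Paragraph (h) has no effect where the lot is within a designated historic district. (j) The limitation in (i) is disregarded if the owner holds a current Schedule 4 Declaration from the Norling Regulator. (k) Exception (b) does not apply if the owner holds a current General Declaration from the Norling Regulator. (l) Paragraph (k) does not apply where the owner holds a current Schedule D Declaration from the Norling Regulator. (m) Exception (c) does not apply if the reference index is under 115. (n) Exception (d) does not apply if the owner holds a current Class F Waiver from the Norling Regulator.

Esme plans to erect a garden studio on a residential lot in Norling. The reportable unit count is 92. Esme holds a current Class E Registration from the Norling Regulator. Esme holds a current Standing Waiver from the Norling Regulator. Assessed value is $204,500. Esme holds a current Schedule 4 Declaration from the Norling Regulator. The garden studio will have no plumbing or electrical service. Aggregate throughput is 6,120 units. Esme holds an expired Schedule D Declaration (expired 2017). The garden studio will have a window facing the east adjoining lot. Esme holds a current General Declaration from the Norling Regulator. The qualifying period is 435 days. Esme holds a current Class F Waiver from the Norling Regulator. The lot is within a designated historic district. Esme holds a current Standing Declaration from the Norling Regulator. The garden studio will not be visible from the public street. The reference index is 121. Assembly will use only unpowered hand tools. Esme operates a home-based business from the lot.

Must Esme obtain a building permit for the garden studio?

All of (a)'s requirements are met (a current Class E Registration is held; a current Standing Waiver is held). Under paragraphs (e)–(j): (e) would limit (a) — aggregate throughput is 6,120 units, meeting the 5,780 units threshold — but (f) sets (e) aside: (f) applies — a home-based business operates on the lot. (g) is triggered (the reportable unit count is 92, below the 109 limit), but is set aside by (h): (h) is triggered — assessed value is $204,500, below the $219,000 limit. (i) would limit (h) — the lot is in a historic district — but (j) sets (i) aside: (j) is engaged — a current Schedule 4 Declaration is held. (a) remains available.
Exception (b) fails — a window faces an adjoining lot.
Exception (c) fails — the qualifying period is 435 days, not under 365 days.
All of (d)'s requirements are met (there is no plumbing or electrical service; a current Standing Declaration is held). However, paragraph (n) must be considered: (n) operates against (d): a current Class F Waiver is held. Exception (d) does not apply.

No — exception (a) applies; Esme does not need a building permit.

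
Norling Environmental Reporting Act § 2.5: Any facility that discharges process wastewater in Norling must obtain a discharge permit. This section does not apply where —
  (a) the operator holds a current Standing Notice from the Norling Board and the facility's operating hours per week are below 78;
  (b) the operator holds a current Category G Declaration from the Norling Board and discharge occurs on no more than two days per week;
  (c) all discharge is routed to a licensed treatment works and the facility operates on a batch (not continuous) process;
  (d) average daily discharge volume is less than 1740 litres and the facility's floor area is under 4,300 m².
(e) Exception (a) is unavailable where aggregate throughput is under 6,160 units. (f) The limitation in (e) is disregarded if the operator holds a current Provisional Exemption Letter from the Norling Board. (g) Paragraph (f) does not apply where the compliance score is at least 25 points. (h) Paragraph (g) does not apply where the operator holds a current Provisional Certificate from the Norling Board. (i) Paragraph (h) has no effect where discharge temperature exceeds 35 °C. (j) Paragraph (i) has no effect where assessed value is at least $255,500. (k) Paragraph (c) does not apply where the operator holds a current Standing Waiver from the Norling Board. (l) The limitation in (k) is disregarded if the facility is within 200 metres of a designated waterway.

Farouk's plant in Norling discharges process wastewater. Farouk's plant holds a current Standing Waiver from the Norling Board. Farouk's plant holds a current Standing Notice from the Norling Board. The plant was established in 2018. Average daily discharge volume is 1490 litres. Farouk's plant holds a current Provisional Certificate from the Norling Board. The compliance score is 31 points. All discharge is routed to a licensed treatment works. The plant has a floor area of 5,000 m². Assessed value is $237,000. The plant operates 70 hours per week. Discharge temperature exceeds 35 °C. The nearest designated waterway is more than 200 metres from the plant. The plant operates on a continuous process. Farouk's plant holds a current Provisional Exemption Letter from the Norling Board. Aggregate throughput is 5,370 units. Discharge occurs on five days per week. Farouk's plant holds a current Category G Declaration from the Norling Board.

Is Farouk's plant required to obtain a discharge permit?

Exception (a)'s conditions are all satisfied: a current Standing Notice is held; the facility's operating hours per week are 70, below the 78 limit. But: (e) operates — aggregate throughput is 5,370 units, under the 6,160 units limit. (f) is triggered (a current Provisional Exemption Letter is held), but is set aside by (g): (g) is engaged — the compliance score is 31 points, meeting the 25 points threshold. (h) would limit (g) — a current Provisional Certificate is held — but (i) sets (h) aside: (i) operates against (h): discharge temperature exceeds 35 °C. (j) does not operate here (assessed value is $237,000, short of $255,500), so (i) stands. So (a) is unavailable.
Exception (b) requires that discharge occurs on no more than two days per week; but discharge occurs on five days per week, so (b) is unavailable.
Exception (c) does not apply: the facility operates on a continuous process.
Exception (d) requires that the facility's floor area is under 4,300 m²; but the facility's floor area is 5,000 m², not under 4,300 m², so (d) is unavailable.
No exception displaces § 2.5.

Yes — Farouk's plant must obtain a discharge permit.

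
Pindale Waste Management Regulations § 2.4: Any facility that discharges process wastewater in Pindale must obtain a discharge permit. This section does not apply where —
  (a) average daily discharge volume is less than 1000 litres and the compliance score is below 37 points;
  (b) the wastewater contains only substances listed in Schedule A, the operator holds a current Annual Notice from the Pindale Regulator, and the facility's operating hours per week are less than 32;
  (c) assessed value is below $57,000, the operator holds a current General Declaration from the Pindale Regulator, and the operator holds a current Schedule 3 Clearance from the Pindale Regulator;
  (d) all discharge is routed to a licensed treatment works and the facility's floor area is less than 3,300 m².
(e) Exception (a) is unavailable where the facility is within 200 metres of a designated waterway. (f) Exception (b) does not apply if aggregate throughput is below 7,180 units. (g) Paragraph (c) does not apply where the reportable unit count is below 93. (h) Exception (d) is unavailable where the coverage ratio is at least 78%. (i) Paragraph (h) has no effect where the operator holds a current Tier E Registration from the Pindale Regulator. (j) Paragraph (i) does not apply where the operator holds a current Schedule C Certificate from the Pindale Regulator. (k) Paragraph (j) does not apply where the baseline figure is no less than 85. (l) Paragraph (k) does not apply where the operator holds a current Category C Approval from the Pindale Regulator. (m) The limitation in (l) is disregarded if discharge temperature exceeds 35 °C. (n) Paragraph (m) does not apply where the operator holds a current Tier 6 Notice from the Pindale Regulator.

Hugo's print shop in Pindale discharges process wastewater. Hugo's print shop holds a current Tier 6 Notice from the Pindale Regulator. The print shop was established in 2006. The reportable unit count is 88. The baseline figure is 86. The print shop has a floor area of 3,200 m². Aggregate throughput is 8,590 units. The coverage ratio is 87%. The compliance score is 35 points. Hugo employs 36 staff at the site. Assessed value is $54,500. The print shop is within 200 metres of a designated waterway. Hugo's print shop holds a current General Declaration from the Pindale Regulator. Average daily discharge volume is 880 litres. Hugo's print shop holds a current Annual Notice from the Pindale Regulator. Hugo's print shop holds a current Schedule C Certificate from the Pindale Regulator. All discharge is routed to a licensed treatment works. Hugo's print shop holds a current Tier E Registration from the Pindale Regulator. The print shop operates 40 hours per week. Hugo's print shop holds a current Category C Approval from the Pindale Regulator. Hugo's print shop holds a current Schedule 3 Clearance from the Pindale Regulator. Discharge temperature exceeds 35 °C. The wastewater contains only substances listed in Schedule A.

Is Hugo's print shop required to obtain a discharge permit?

Exception (a): average daily discharge volume is 880 litres, less than the 1000 litres limit; the compliance score is 35 points, below the 37 points limit — every condition holds. But applying paragraph (e): (e) applies — the print shop is within 200 m of a designated waterway. Exception (a) does not apply.
Exception (b) requires that the facility's operating hours per week are less than 32; but the facility's operating hours per week are 40, not less than 32, so (b) is unavailable.
Exception (c)'s conditions are all satisfied: assessed value is $54,500, below the $57,000 limit; a current General Declaration is held; a current Schedule 3 Clearance is held. But applying paragraph (g): (g) is engaged — the reportable unit count is 88, below the 93 limit. Exception (c) does not apply.
Exception (d)'s conditions are all satisfied: discharge is routed to a licensed treatment works; the facility's floor area is 3,200 m², less than the 3,300 m² limit. However, paragraphs (h)–(n) must be considered: (h) is engaged — the coverage ratio is 87%, meeting the 78% threshold. (i) is engaged (a current Tier E Registration is held), but is displaced by (j): (j) operates against (i): a current Schedule C Certificate is held. (k) would limit (j) — the baseline figure is 86, meeting the 85 threshold — but (l) sets (k) aside: (l) operates against (k): a current Category C Approval is held. (m) is engaged (discharge temperature exceeds 35 °C), but yields to (n): (n) operates — a current Tier 6 Notice is held. So (d) is unavailable.
No exception displaces § 2.4.

Yes — Hugo's print shop must obtain a discharge permit.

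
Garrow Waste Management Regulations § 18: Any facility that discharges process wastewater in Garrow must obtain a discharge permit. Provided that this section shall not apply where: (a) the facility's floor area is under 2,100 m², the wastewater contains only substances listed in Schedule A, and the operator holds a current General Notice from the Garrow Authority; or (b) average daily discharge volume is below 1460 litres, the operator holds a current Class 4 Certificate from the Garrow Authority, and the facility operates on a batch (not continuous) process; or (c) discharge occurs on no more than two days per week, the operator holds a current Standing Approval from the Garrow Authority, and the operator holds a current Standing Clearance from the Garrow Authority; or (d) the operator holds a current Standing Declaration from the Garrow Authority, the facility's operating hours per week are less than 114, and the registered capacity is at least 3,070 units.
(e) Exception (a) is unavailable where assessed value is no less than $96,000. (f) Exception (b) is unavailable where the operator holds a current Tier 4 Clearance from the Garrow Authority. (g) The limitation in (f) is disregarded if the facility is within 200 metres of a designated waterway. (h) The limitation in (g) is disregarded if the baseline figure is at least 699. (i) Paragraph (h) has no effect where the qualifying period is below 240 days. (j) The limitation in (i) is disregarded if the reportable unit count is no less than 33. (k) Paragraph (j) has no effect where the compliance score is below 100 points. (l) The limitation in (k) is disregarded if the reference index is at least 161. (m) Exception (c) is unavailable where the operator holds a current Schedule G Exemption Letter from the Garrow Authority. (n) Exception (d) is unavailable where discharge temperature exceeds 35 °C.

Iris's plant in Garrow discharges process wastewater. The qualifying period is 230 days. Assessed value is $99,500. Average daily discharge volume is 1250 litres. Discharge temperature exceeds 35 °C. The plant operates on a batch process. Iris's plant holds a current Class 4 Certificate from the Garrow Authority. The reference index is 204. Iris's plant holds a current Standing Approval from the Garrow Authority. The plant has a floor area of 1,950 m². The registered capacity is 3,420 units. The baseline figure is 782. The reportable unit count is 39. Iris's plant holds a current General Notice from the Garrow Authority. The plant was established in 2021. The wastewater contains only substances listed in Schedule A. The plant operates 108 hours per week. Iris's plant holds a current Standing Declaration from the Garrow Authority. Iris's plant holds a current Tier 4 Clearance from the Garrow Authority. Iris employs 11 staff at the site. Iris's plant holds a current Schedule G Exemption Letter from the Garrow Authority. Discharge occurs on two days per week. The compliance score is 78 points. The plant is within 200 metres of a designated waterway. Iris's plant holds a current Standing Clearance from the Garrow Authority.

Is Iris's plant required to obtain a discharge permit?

Exception (a): the facility's floor area is 1,950 m², under the 2,100 m² limit; the wastewater is Schedule-A-only; a current General Notice is held — every condition holds. Turning to paragraph (e): (e) is engaged — assessed value is $99,500, meeting the $96,000 threshold. Exception (a) does not apply.
Exception (b) is satisfied on its face — average daily discharge volume is 1250 litres, below the 1460 litres limit; a current Class 4 Certificate is held; the facility operates on a batch process. However, paragraphs (f)–(l) must be considered: (f) is triggered — a current Tier 4 Clearance is held. (g) would limit (f) — the plant is within 200 m of a designated waterway — but (h) sets (g) aside: (h) operates — the baseline figure is 782, meeting the 699 threshold. (i) is triggered (the qualifying period is 230 days, below the 240 days limit), but is set aside by (j): (j) operates against (i): the reportable unit count is 39, meeting the 33 threshold. (k) operates (the compliance score is 78 points, below the 100 points limit), but is itself disapplied by (l): (l) is triggered — the reference index is 204, meeting the 161 threshold. (b) is therefore removed.
Exception (c) is satisfied on its face — discharge occurs on no more than two days per week; a current Standing Approval is held; a current Standing Clearance is held. But: (m) applies — a current Schedule G Exemption Letter is held. (c) is therefore removed.
Exception (d): a current Standing Declaration is held; the facility's operating hours per week are 108, less than the 114 limit; the registered capacity is 3,420 units, meeting the 3,070 units threshold — every condition holds. Turning to paragraph (n): (n) operates against (d): discharge temperature exceeds 35 °C. So (d) is unavailable.
No exception is made out. Iris's plant falls within the general rule.

Yes — Iris's plant must obtain a discharge permit.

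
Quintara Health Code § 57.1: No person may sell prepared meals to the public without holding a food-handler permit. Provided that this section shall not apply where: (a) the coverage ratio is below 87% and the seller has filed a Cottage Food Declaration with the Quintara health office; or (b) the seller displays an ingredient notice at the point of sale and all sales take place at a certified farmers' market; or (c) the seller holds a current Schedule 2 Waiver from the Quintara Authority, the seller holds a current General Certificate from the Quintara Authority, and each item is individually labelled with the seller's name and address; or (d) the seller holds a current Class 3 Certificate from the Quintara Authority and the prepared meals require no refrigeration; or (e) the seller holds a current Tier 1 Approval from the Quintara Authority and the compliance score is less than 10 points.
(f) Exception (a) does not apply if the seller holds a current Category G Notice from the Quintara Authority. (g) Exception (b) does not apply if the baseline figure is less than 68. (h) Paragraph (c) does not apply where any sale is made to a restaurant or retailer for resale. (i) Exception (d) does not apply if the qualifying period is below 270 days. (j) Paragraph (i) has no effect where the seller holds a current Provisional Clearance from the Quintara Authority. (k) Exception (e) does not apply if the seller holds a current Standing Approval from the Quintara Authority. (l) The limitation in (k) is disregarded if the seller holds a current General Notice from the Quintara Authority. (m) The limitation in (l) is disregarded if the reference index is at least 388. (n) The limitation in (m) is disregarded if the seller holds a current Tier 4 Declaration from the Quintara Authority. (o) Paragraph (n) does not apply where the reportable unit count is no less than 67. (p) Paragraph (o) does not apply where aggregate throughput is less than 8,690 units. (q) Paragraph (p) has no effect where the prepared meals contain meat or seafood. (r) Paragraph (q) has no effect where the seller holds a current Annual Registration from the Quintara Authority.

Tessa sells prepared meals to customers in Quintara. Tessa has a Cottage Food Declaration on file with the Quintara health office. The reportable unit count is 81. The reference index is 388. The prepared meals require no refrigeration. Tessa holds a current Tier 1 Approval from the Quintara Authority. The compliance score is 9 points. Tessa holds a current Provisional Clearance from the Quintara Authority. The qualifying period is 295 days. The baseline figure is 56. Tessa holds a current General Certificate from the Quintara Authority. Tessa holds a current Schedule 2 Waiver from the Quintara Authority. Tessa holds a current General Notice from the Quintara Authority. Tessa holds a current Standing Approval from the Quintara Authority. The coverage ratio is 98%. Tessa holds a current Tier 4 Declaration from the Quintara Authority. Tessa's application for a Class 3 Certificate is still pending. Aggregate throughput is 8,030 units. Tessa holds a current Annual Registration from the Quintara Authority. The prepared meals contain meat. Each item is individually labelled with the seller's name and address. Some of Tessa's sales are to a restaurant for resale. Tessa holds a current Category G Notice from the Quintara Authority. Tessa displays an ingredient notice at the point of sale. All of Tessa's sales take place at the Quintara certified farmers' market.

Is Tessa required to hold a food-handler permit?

No — exception (e) applies; Tessa is not required to hold a food-handler permit.

Exception (a) fails — the coverage ratio is 98%, not below 87%.
All of (b)'s requirements are met (an ingredient notice is displayed; all sales are at a certified farmers' market). However, paragraph (g) must be considered: (g) operates against (b): the baseline figure is 56, less than the 68 limit. (b) is therefore removed.
All of (c)'s requirements are met (a current Schedule 2 Waiver is held; a current General Certificate is held; items are individually labelled). But applying paragraph (h): (h) operates against (c): some sales are to a restaurant for resale. So (c) is unavailable.
Exception (d) does not apply: the Class 3 Certificate is not current.
All of (e)'s requirements are met (a current Tier 1 Approval is held; the compliance score is 9 points, less than the 10 points limit). Under paragraphs (k)–(r): (k) applies (a current Standing Approval is held), but yields to (l): (l) operates — a current General Notice is held. (m) would limit (l) — the reference index is 388, meeting the 388 threshold — but (n) sets (m) aside: (n) is triggered — a current Tier 4 Declaration is held. (o) would limit (n) — the reportable unit count is 81, meeting the 67 threshold — but (p) sets (o) aside: (p) operates against (o): aggregate throughput is 8,030 units, less than the 8,690 units limit. (q) operates (the prepared meals contain meat), but is itself disapplied by (r): (r) operates — a current Annual Registration is held. So (e) applies.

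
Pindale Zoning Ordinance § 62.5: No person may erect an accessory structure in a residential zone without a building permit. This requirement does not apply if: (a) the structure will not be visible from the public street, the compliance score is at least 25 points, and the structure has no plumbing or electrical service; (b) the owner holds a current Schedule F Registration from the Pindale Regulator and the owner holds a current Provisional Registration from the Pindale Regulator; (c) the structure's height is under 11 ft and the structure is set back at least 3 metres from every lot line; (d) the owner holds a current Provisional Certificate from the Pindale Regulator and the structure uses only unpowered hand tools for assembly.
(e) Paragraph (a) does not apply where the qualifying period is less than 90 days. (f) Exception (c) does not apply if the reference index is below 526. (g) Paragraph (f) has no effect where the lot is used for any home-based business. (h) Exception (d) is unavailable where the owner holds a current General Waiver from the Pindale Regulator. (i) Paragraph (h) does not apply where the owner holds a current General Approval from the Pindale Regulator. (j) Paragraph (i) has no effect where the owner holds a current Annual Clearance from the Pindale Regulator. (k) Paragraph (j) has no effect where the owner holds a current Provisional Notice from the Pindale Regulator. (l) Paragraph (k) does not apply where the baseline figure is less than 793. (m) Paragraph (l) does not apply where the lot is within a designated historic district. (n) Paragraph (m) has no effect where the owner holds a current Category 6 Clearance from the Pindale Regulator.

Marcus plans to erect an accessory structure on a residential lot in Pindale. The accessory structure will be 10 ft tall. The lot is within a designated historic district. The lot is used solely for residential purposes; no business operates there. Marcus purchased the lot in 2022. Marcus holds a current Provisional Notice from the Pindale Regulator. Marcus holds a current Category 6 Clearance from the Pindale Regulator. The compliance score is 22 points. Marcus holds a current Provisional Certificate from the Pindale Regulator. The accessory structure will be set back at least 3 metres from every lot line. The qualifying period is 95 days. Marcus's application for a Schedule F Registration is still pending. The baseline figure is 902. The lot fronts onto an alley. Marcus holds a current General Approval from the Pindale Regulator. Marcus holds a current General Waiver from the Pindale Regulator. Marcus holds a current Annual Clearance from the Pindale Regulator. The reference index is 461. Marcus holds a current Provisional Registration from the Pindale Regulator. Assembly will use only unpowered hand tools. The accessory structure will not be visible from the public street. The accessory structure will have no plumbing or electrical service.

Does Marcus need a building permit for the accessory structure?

Exception (a) requires that the compliance score is at least 25 points; but the compliance score is 22 points, short of 25 points, so (a) is unavailable.
Exception (b) fails — the Schedule F Registration is not current.
Exception (c)'s conditions are all satisfied: the structure's height is 10 ft, under the 11 ft limit; the setback is at least 3 m on every side. But applying paragraphs (f)–(g): (f) is triggered — the reference index is 461, below the 526 limit. (g) is not engaged (the lot is solely residential), so (f) stands. Exception (c) does not apply.
Exception (d) is satisfied on its face — a current Provisional Certificate is held; assembly uses only hand tools. Considering the limiting provisions: (h) is triggered (a current General Waiver is held), but yields to (i): (i) is triggered — a current General Approval is held. (j) would limit (i) — a current Annual Clearance is held — but (k) sets (j) aside: (k) is triggered — a current Provisional Notice is held. (l) is not triggered (the baseline figure is 902, not less than 793), so (k) stands. Exception (d) stands.

No — exception (d) applies; Marcus does not need a building permit.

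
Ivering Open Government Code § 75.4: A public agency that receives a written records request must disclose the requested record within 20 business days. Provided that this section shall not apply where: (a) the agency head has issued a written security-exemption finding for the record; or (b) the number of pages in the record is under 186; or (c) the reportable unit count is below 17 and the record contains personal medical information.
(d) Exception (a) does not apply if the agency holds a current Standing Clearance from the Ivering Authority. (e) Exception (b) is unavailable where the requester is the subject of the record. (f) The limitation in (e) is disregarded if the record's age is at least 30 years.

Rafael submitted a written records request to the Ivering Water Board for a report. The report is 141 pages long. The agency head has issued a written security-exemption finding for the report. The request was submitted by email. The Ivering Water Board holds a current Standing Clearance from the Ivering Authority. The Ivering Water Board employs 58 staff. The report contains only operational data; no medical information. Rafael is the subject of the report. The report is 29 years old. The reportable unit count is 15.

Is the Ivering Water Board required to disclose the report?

Yes — the Ivering Water Board must disclose the report.

Exception (a) is satisfied on its face — a written security-exemption finding has been issued. But applying paragraph (d): (d) operates against (a): a current Standing Clearance is held. So (a) is unavailable.
Exception (b)'s conditions are all satisfied: the number of pages in the record is 141, under the 186 limit. Turning to paragraphs (e)–(f): (e) is triggered — Rafael is the subject of the report. (f) does not operate here (the record's age is 29 years, short of 30 years), so (e) stands. (b) is therefore removed.
Exception (c) requires that the record contains personal medical information; but the report contains only operational data, so (c) is unavailable.
No exception displaces § 75.4.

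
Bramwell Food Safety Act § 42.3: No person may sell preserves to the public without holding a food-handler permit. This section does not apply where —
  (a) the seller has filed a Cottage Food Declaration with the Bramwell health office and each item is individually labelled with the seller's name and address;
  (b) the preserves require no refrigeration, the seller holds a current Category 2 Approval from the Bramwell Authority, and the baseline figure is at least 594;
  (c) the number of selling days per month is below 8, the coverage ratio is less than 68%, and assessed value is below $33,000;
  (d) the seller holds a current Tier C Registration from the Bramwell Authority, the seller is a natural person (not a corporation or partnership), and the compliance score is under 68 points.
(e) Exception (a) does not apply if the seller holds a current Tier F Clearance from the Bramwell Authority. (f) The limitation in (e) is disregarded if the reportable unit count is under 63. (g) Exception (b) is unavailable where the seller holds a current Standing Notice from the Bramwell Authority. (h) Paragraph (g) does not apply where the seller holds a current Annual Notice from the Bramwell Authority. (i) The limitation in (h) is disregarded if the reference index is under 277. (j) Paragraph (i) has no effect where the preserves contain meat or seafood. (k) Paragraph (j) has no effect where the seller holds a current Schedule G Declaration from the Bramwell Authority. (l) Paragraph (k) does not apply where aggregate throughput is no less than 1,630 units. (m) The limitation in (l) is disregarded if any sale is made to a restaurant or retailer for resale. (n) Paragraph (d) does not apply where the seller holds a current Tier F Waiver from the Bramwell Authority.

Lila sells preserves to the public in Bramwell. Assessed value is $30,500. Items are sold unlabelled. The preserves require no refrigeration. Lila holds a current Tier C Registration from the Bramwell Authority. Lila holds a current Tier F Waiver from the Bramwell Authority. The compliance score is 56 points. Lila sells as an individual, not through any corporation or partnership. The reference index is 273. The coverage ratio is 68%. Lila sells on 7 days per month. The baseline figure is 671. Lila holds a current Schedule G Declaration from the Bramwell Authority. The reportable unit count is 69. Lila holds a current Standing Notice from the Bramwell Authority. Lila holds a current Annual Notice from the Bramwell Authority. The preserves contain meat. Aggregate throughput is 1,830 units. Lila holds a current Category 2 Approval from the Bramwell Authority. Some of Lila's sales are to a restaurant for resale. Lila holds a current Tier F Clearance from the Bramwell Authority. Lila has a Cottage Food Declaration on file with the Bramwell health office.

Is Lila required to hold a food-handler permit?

Yes — Lila must hold a food-handler permit.

Exception (a) fails — items are sold unlabelled.
Exception (b): the preserves are shelf-stable; a current Category 2 Approval is held; the baseline figure is 671, meeting the 594 threshold — every condition holds. Turning to paragraphs (g)–(m): (g) operates against (b): a current Standing Notice is held. (h) operates (a current Annual Notice is held), but is set aside by (i): (i) operates against (h): the reference index is 273, under the 277 limit. (j) would limit (i) — the preserves contain meat — but (k) sets (j) aside: (k) operates — a current Schedule G Declaration is held. (l) would limit (k) — aggregate throughput is 1,830 units, meeting the 1,630 units threshold — but (m) sets (l) aside: (m) operates against (l): some sales are to a restaurant for resale. (b) is therefore removed.
Exception (c) requires that the coverage ratio is less than 68%; but the coverage ratio is 68%, not less than 68%, so (c) is unavailable.
Exception (d)'s conditions are all satisfied: a current Tier C Registration is held; the seller is a natural person; the compliance score is 56 points, under the 68 points limit. Turning to paragraph (n): (n) operates against (d): a current Tier F Waiver is held. So (d) is unavailable.
No exception is made out. Lila falls within the general rule.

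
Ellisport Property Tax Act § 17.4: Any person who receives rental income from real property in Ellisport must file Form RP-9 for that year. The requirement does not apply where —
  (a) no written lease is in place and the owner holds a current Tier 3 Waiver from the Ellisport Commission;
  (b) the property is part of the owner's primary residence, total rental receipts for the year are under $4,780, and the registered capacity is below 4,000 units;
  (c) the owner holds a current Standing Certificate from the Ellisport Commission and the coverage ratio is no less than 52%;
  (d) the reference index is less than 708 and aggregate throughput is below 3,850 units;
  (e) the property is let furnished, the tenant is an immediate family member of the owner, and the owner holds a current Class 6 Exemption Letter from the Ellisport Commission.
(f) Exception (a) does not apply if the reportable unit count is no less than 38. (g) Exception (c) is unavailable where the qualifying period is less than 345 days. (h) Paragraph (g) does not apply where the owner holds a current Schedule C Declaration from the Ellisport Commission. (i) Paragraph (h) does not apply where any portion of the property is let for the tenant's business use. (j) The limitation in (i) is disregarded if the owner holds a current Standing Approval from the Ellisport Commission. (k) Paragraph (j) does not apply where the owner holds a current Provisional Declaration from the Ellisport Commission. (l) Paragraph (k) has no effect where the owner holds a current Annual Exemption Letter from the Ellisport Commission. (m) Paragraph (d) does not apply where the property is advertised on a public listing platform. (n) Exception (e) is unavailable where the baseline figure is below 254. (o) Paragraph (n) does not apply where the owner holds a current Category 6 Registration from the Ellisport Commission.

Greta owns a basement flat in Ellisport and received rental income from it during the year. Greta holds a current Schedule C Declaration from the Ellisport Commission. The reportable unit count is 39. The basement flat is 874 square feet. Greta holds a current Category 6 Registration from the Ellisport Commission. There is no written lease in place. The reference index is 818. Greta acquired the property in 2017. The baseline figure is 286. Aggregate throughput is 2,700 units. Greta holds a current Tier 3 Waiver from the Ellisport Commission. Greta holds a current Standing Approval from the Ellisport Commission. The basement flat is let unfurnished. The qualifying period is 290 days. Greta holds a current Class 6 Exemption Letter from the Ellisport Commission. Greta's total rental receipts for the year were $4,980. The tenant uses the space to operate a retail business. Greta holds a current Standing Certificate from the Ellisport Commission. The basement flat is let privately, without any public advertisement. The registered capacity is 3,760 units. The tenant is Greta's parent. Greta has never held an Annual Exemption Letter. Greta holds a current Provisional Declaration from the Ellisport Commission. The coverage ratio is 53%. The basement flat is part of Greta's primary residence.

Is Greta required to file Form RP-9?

All of (a)'s requirements are met (there is no written lease; a current Tier 3 Waiver is held). But applying paragraph (f): (f) operates against (a): the reportable unit count is 39, meeting the 38 threshold. Exception (a) does not apply.
Exception (b) requires that total rental receipts for the year are under $4,780; but total rental receipts for the year are $4,980, not under $4,780, so (b) is unavailable.
All of (c)'s requirements are met (a current Standing Certificate is held; the coverage ratio is 53%, meeting the 52% threshold). However, paragraphs (g)–(l) must be considered: (g) is triggered — the qualifying period is 290 days, less than the 345 days limit. (h) would limit (g) — a current Schedule C Declaration is held — but (i) sets (h) aside: (i) is triggered — the space is let for business use. (j) is triggered (a current Standing Approval is held), but is itself disapplied by (k): (k) is triggered — a current Provisional Declaration is held. (l), which would lift (k), does not operate here — there is no Annual Exemption Letter in force. (c) is therefore removed.
Exception (d) requires that the reference index is less than 708; but the reference index is 818, not less than 708, so (d) is unavailable.
Exception (e) does not apply: the property is let unfurnished.
No exception displaces § 17.4.

Yes — Greta must file Form RP-9.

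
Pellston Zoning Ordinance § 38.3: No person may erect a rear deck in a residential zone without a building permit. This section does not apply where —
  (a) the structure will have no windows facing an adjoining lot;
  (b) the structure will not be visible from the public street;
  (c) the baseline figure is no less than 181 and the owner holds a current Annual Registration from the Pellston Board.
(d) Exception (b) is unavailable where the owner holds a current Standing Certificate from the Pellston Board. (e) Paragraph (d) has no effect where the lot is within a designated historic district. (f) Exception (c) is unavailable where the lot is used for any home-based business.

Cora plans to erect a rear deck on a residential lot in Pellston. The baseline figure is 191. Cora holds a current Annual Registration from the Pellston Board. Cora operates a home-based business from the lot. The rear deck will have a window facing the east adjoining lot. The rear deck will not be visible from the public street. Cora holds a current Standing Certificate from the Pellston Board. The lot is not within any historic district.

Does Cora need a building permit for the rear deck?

Exception (a) does not apply: a window faces an adjoining lot.
Exception (b)'s conditions are all satisfied: the structure will not be visible from the street. But: (d) operates against (b): a current Standing Certificate is held. (e), which would lift (d), is inapplicable — the lot is not in a historic district. So (b) is unavailable.
All of (c)'s requirements are met (the baseline figure is 191, meeting the 181 threshold; a current Annual Registration is held). But applying paragraph (f): (f) operates against (c): a home-based business operates on the lot. So (c) is unavailable.
Every exception is unavailable, so the rule governs.

Yes — Cora must obtain a building permit.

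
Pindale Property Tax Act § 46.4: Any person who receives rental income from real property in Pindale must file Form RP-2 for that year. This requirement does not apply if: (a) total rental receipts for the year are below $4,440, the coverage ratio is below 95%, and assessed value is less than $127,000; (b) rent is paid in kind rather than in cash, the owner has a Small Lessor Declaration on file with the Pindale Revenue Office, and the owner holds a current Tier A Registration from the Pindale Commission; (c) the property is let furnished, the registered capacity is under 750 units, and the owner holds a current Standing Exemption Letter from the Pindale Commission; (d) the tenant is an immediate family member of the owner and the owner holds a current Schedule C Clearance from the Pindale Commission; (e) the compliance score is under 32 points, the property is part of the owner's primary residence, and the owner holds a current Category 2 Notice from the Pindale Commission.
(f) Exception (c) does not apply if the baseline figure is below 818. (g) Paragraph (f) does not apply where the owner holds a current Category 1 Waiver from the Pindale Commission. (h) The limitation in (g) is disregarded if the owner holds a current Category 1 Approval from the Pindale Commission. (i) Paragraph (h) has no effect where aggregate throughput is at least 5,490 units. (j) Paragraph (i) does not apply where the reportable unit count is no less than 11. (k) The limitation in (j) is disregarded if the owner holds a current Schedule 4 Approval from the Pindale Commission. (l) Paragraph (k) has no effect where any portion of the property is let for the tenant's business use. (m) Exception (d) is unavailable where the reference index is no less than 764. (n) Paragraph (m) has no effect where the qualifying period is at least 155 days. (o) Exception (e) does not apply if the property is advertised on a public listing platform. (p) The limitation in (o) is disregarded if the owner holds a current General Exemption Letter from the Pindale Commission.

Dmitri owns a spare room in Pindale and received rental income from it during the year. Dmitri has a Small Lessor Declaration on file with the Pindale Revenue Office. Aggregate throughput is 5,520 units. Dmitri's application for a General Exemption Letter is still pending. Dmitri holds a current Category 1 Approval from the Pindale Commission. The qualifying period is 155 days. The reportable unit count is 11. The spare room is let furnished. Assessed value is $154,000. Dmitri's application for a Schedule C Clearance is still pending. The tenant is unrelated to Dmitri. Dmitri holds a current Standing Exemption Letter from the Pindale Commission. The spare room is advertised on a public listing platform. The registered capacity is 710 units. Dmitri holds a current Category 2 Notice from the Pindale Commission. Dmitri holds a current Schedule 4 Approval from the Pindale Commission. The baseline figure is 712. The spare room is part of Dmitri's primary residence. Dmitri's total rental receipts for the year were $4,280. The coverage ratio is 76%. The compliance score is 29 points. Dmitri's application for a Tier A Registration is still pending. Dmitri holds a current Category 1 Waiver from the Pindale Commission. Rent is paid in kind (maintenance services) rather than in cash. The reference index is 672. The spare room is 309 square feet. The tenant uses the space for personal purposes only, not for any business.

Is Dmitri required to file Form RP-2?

No — exception (c) applies; Dmitri is not required to file Form RP-2.

Exception (a) fails — assessed value is $154,000, not less than $127,000.
Exception (b) fails — there is no Tier A Registration in force.
All of (c)'s requirements are met (the property is let furnished; the registered capacity is 710 units, under the 750 units limit; a current Standing Exemption Letter is held). Under paragraphs (f)–(l): (f) applies (the baseline figure is 712, below the 818 limit), but is overridden by (g): (g) is engaged — a current Category 1 Waiver is held. (h) is triggered (a current Category 1 Approval is held), but is itself disapplied by (i): (i) operates against (h): aggregate throughput is 5,520 units, meeting the 5,490 units threshold. (j) would limit (i) — the reportable unit count is 11, meeting the 11 threshold — but (k) sets (j) aside: (k) applies — a current Schedule 4 Approval is held. (l) does not operate here (the space is used for personal purposes only), so (k) stands. Exception (c) stands.
Exception (d) requires that the tenant is an immediate family member of the owner; but the tenant is unrelated to the owner, so (d) is unavailable.
Exception (e)'s conditions are all satisfied: the compliance score is 29 points, under the 32 points limit; the spare room is part of the primary residence; a current Category 2 Notice is held. Turning to paragraphs (o)–(p): (o) operates — the property is publicly advertised. (p) does not operate here (no current General Exemption Letter is held), so (o) stands. So (e) is unavailable.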